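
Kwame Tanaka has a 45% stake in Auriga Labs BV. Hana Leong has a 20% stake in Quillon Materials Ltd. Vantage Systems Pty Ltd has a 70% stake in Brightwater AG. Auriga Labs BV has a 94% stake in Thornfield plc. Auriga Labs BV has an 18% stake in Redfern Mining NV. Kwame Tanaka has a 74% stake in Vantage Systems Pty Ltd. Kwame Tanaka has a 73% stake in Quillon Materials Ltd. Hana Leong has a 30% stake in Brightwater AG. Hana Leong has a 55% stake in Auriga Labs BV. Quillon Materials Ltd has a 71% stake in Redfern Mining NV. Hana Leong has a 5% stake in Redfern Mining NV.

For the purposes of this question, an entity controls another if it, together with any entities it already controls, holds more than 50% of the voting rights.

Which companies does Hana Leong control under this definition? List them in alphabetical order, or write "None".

Auriga Labs BV, Thornfield plc

Hana holds 55% of Auriga, so Hana controls Auriga.
Auriga holds 94% of Thornfield, so Hana controls Thornfield.
No other company's threshold is met.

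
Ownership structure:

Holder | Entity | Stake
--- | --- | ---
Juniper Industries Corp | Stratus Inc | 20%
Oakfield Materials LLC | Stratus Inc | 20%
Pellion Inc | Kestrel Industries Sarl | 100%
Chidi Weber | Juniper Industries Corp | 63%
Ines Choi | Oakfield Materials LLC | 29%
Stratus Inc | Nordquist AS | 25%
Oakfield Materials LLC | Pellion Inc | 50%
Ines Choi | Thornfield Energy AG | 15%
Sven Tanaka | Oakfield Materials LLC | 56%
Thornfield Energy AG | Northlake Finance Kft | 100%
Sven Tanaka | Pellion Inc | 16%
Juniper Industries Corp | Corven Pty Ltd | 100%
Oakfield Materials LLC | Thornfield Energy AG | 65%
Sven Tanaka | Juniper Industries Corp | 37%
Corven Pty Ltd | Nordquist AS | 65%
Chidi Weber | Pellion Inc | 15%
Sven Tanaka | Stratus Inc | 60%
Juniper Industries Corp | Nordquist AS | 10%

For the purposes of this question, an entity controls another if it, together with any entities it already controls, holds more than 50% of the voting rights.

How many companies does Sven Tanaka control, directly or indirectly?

Sven holds 56% of Oakfield, so Sven controls Oakfield.
Sven and Oakfield together hold 60% + 20% = 80% of Stratus, so Sven controls Stratus.
Oakfield and Sven together hold 50% + 16% = 66% of Pellion, so Sven controls Pellion.
Oakfield holds 65% of Thornfield, so Sven controls Thornfield.
Thornfield holds 100% of Northlake, so Sven controls Northlake.
Pellion holds 100% of Kestrel, so Sven controls Kestrel.
No other company's threshold is met.
Sven controls 6 companies.

6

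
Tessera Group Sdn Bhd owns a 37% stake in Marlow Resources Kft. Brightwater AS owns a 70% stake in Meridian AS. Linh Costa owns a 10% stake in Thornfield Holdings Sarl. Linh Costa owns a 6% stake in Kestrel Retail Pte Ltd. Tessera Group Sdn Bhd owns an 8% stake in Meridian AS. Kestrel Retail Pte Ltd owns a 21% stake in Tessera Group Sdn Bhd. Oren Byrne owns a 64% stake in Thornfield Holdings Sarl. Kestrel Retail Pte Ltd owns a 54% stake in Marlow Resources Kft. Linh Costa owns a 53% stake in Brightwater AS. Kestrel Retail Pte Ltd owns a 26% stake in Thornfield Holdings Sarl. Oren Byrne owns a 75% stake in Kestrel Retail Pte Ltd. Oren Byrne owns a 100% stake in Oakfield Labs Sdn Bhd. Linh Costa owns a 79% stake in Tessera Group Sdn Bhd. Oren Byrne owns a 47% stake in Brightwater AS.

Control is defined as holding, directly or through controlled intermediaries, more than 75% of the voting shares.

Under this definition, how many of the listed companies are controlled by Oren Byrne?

Oren holds 100% of Oakfield, so Oren controls Oakfield.
No other company's threshold is met.
Oren controls 1 company.

1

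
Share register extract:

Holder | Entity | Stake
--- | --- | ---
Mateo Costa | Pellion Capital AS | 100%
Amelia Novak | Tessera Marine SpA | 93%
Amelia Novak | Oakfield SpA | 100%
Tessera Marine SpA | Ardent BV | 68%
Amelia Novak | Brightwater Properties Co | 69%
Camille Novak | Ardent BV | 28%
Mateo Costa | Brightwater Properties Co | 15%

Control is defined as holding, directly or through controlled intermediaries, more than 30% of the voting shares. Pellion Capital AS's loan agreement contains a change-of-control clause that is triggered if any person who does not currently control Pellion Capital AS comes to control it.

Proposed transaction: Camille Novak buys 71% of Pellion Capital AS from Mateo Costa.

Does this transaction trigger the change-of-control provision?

Yes

The purchase adds only to Camille's holdings (Mateo's stake shrinks), so Camille is the only person who could newly come to control Pellion.
Camille's largest direct stake is 28% in Ardent, which does not meet the threshold, so Camille controls no company.
Neither Camille nor any entity Camille controls holds any voting interest in Pellion.
So before the transaction, Camille does not control Pellion.
After the purchase, Camille holds 71% of Pellion directly, and Mateo's stake falls to 29%.
Camille holds 71% of Pellion, so Camille controls Pellion.
Camille did not control Pellion before and does after, so the clause is triggered.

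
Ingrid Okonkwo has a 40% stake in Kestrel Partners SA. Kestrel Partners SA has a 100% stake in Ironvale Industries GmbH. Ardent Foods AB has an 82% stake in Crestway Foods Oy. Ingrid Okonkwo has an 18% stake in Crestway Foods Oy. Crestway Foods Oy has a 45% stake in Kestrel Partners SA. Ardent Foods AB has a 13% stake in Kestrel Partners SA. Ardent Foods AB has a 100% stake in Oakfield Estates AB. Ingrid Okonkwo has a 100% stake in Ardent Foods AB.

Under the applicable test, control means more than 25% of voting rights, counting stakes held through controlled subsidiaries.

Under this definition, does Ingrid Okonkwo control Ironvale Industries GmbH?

Ingrid holds 100% of Ardent, so Ingrid controls Ardent.
Ingrid and Ardent together hold 18% + 82% = 100% of Crestway, so Ingrid controls Crestway.
Crestway and Ardent and Ingrid together hold 45% + 13% + 40% = 98% of Kestrel, so Ingrid controls Kestrel.
Kestrel holds 100% of Ironvale, so Ingrid controls Ironvale.

Yes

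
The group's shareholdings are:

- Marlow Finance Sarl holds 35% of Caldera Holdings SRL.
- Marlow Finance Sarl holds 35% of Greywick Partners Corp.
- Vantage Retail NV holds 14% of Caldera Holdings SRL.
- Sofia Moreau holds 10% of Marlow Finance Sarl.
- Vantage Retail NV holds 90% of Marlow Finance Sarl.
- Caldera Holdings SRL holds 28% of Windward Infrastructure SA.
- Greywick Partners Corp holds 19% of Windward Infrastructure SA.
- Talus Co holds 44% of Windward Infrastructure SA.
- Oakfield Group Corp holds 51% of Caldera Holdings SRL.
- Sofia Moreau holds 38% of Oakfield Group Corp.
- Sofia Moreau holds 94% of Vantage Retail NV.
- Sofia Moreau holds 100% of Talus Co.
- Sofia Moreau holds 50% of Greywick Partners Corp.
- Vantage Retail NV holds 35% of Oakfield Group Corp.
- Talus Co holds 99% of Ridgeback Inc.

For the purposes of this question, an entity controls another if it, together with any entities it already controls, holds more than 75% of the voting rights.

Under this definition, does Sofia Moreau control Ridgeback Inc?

Yes

Sofia holds 100% of Talus, so Sofia controls Talus.
Talus holds 99% of Ridgeback, so Sofia controls Ridgeback.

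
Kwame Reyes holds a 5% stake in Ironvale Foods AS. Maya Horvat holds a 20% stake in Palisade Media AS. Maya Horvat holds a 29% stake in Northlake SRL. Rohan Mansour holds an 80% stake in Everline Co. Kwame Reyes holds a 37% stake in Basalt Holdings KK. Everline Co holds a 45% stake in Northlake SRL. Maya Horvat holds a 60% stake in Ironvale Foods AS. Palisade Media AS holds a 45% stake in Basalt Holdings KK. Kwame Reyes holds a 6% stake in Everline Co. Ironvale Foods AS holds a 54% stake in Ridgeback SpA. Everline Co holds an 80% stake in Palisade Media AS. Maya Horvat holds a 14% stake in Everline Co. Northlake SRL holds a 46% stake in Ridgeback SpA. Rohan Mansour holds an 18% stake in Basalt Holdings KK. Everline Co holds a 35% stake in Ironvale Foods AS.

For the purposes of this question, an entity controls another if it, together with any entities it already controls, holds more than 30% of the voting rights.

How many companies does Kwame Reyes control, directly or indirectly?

Kwame holds 37% of Basalt, so Kwame controls Basalt.
No other company's threshold is met.
Kwame controls 1 company.

1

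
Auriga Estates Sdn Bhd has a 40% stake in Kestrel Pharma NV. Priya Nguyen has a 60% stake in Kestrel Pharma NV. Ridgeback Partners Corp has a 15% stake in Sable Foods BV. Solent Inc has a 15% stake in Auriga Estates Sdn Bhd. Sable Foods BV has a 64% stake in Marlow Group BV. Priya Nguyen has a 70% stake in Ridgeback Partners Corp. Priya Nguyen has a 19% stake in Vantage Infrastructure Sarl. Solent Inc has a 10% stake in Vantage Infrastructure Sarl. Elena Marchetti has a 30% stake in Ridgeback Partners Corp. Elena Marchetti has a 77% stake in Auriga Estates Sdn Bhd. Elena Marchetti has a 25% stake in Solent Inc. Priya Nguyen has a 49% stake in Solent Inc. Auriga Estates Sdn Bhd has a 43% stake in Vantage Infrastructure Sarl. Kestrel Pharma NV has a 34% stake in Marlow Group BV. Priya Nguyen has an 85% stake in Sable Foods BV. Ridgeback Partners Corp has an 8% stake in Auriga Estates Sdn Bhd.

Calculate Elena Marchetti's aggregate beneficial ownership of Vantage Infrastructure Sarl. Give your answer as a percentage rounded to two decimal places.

38.25%

Elena reaches Vantage along 4 paths.
Via Auriga: 77% × 43% = 33.11%.
Via Ridgeback → Auriga: 30% × 8% × 43% = 1.032%.
Via Solent → Auriga: 25% × 15% × 43% = 1.6125%.
Via Solent: 25% × 10% = 2.5%.
Total: 33.11% + 1.032% + 1.6125% + 2.5% = 38.2545%.
Rounded: 38.25%.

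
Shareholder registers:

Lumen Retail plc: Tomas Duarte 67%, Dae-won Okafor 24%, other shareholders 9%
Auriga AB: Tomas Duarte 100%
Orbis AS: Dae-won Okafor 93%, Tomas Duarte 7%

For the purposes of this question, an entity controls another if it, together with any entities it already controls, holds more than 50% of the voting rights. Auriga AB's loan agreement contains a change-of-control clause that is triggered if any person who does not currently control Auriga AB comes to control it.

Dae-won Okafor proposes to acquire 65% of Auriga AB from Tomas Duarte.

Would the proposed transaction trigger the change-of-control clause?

Yes

The purchase adds only to Dae-won's holdings (Tomas's stake shrinks), so Dae-won is the only person who could newly come to control Auriga.
Dae-won holds 93% of Orbis, so Dae-won controls Orbis.
Neither Dae-won nor any entity Dae-won controls holds any voting interest in Auriga.
So before the transaction, Dae-won does not control Auriga.
After the purchase, Dae-won holds 65% of Auriga directly, and Tomas's stake falls to 35%.
Dae-won holds 65% of Auriga, so Dae-won controls Auriga.
Dae-won did not control Auriga before and does after, so the clause is triggered.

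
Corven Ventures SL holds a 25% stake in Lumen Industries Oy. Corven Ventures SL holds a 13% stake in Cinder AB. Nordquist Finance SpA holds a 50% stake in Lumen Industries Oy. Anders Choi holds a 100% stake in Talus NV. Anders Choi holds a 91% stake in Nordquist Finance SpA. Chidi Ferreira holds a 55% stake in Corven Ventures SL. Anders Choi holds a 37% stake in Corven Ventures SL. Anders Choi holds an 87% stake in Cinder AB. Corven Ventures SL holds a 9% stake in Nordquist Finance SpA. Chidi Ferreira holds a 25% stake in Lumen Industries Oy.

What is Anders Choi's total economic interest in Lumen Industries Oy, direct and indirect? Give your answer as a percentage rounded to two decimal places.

56.42%

Anders reaches Lumen along 3 paths.
Via Corven → Nordquist: 37% × 9% × 50% = 1.665%.
Via Nordquist: 91% × 50% = 45.5%.
Via Corven: 37% × 25% = 9.25%.
Total: 1.665% + 45.5% + 9.25% = 56.415%.
Rounded: 56.42%.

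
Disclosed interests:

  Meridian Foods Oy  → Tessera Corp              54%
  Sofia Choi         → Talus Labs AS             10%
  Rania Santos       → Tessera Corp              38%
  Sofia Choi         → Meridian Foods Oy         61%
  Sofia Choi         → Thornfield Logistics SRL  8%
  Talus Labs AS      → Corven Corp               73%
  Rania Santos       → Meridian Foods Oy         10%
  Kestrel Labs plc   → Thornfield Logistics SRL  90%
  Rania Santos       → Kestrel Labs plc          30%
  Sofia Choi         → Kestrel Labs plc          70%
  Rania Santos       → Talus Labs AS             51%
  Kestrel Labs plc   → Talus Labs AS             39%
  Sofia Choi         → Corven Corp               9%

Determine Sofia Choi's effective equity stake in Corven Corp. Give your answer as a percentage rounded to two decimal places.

Sofia reaches Corven along 3 paths.
Via Kestrel → Talus: 70% × 39% × 73% = 19.929%.
Via Talus: 10% × 73% = 7.3%.
Direct stake: 9% = 9%.
Total: 19.929% + 7.3% + 9% = 36.229%.
Rounded: 36.23%.

36.23%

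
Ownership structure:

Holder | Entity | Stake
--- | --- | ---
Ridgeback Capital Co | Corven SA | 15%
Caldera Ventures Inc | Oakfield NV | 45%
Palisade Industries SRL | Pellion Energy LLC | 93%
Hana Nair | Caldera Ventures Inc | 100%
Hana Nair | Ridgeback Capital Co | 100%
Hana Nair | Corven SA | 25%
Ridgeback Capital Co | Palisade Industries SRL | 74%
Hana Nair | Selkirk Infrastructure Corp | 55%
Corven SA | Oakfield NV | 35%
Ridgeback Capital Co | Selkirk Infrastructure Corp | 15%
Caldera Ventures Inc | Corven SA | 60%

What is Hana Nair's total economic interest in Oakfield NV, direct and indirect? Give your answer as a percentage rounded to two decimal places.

Hana reaches Oakfield along 4 paths.
Via Caldera: 100% × 45% = 45%.
Via Ridgeback → Corven: 100% × 15% × 35% = 5.25%.
Via Corven: 25% × 35% = 8.75%.
Via Caldera → Corven: 100% × 60% × 35% = 21%.
Total: 45% + 5.25% + 8.75% + 21% = 80%.
Rounded: 80.00%.

80.00%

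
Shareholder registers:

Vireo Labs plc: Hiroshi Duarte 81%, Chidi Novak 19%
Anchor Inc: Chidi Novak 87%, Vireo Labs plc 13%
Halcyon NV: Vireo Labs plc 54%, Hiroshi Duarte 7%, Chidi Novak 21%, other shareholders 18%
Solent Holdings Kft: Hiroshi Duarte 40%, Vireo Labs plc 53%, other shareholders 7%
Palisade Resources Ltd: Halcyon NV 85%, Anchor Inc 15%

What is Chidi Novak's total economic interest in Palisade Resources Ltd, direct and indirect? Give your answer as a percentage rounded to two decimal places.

Chidi reaches Palisade along 4 paths.
Via Vireo → Halcyon: 19% × 54% × 85% = 8.721%.
Via Halcyon: 21% × 85% = 17.85%.
Via Anchor: 87% × 15% = 13.05%.
Via Vireo → Anchor: 19% × 13% × 15% = 0.3705%.
Total: 8.721% + 17.85% + 13.05% + 0.3705% = 39.9915%.
Rounded: 39.99%.

39.99%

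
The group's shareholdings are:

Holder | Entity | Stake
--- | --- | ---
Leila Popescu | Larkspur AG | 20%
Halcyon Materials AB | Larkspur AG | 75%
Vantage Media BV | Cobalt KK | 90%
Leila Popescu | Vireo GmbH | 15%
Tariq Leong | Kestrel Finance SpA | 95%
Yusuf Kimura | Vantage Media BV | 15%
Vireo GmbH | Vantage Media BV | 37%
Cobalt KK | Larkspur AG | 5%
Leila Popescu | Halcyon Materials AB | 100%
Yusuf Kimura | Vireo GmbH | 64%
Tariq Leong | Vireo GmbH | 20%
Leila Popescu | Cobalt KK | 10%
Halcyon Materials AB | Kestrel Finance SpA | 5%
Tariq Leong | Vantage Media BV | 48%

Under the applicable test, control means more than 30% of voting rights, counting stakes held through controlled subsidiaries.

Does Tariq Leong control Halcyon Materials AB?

Tariq holds 48% of Vantage, so Tariq controls Vantage.
Tariq holds 95% of Kestrel, so Tariq controls Kestrel.
Vantage holds 90% of Cobalt, so Tariq controls Cobalt.
Neither Tariq nor any entity Tariq controls holds any voting interest in Halcyon.
So Tariq does not control Halcyon.

No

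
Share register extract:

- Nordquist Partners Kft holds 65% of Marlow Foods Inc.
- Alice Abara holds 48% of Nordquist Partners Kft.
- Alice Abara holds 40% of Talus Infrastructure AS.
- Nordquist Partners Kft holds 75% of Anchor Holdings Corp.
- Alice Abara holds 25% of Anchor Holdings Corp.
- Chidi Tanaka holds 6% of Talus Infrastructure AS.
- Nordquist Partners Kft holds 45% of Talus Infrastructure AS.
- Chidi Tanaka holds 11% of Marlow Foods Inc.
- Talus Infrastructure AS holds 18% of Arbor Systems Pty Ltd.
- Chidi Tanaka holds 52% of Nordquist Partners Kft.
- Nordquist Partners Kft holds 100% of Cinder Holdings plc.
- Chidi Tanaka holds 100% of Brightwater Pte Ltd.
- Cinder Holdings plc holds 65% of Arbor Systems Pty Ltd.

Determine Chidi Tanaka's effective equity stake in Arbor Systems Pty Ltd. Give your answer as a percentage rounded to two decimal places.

Chidi reaches Arbor along 3 paths.
Via Nordquist → Cinder: 52% × 100% × 65% = 33.8%.
Via Talus: 6% × 18% = 1.08%.
Via Nordquist → Talus: 52% × 45% × 18% = 4.212%.
Total: 33.8% + 1.08% + 4.212% = 39.092%.
Rounded: 39.09%.

39.09%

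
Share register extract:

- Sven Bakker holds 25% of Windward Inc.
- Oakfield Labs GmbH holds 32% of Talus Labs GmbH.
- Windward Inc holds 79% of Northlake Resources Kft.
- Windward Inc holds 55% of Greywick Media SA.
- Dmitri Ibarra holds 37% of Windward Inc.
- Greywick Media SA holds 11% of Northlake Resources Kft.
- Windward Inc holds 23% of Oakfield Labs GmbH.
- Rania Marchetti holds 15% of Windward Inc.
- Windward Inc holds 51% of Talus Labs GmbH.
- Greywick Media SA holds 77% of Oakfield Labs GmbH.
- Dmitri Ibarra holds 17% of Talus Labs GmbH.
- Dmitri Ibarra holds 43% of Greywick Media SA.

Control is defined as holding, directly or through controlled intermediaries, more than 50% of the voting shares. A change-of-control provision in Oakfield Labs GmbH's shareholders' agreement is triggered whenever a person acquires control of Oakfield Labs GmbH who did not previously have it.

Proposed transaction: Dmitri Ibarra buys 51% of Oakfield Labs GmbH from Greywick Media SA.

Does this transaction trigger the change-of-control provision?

Yes

The purchase adds only to Dmitri's holdings (Greywick's stake shrinks), so Dmitri is the only person who could newly come to control Oakfield.
Dmitri's largest direct stake is 43% in Greywick, which does not meet the threshold, so Dmitri controls no company.
Neither Dmitri nor any entity Dmitri controls holds any voting interest in Oakfield.
So before the transaction, Dmitri does not control Oakfield.
After the purchase, Dmitri holds 51% of Oakfield directly, and Greywick's stake falls to 26%.
Dmitri holds 51% of Oakfield, so Dmitri controls Oakfield.
Dmitri did not control Oakfield before and does after, so the clause is triggered.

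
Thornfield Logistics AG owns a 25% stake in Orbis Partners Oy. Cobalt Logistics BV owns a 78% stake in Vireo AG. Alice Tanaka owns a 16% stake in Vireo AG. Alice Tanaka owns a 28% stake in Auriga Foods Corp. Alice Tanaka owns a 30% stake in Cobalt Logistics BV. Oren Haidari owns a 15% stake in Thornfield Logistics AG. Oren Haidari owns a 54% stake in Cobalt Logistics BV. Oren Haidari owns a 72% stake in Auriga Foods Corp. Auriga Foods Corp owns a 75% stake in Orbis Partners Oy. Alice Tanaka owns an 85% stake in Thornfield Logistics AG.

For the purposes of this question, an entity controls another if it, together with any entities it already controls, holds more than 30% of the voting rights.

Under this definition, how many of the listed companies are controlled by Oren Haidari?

4

Oren holds 54% of Cobalt, so Oren controls Cobalt.
Oren holds 72% of Auriga, so Oren controls Auriga.
Auriga holds 75% of Orbis, so Oren controls Orbis.
Cobalt holds 78% of Vireo, so Oren controls Vireo.
No other company's threshold is met.
Oren controls 4 companies.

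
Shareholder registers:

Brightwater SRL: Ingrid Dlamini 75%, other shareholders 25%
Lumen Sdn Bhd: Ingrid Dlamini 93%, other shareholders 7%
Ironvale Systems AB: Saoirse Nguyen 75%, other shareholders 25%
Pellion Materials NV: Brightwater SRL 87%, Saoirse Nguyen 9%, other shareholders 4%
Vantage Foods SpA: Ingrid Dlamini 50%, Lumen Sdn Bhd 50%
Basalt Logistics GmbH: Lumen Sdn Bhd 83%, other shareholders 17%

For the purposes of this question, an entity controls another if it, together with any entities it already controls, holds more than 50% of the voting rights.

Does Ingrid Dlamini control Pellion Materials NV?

Ingrid holds 75% of Brightwater, so Ingrid controls Brightwater.
Brightwater holds 87% of Pellion, so Ingrid controls Pellion.

Yes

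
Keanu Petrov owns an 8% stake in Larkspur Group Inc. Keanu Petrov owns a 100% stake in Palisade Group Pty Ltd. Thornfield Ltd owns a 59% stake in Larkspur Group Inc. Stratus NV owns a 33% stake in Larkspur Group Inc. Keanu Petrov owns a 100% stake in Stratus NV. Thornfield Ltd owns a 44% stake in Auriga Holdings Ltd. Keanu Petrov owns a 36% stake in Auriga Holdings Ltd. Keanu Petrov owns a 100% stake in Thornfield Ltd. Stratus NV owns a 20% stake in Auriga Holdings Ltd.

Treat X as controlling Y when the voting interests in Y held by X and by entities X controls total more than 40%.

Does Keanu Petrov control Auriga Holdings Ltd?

Keanu holds 100% of Thornfield, so Keanu controls Thornfield.
Keanu holds 100% of Stratus, so Keanu controls Stratus.
Keanu and Stratus and Thornfield together hold 36% + 20% + 44% = 100% of Auriga, so Keanu controls Auriga.

Yes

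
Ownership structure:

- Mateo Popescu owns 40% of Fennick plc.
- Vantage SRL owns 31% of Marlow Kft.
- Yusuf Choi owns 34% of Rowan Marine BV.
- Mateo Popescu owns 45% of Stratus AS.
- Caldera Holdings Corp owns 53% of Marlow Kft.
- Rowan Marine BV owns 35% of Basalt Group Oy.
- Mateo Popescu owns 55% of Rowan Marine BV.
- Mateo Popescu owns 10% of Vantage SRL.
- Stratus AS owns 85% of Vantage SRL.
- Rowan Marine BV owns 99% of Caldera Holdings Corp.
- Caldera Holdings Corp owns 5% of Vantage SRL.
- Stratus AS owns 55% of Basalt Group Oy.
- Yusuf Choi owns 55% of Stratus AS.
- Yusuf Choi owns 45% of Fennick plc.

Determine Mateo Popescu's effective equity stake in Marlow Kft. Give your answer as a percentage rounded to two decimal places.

44.66%

Mateo reaches Marlow along 4 paths.
Via Stratus → Vantage: 45% × 85% × 31% = 11.8575%.
Via Vantage: 10% × 31% = 3.1%.
Via Rowan → Caldera → Vantage: 55% × 99% × 5% × 31% = 0.843975%.
Via Rowan → Caldera: 55% × 99% × 53% = 28.8585%.
Total: 11.8575% + 3.1% + 0.843975% + 28.8585% = 44.659975%.
Rounded: 44.66%.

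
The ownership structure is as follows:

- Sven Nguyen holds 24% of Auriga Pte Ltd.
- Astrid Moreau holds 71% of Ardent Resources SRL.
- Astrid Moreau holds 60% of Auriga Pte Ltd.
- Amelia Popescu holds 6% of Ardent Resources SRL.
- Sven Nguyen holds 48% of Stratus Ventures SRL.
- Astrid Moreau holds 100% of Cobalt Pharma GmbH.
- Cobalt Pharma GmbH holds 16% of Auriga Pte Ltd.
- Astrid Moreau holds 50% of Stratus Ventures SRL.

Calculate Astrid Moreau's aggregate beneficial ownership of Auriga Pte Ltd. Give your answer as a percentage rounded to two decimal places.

Astrid reaches Auriga along 2 paths.
Via Cobalt: 100% × 16% = 16%.
Direct stake: 60% = 60%.
Total: 16% + 60% = 76%.
Rounded: 76.00%.

76.00%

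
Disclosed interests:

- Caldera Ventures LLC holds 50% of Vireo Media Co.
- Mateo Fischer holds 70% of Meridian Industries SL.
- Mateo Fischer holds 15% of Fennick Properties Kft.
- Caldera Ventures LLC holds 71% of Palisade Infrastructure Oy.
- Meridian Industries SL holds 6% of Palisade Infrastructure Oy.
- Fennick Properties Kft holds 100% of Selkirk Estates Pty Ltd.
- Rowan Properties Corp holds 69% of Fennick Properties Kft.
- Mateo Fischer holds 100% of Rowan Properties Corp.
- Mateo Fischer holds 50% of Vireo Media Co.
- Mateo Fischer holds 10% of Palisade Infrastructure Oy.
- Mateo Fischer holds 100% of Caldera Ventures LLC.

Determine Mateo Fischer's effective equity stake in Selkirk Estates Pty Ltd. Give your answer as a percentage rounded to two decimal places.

84.00%

Mateo reaches Selkirk along 2 paths.
Via Rowan → Fennick: 100% × 69% × 100% = 69%.
Via Fennick: 15% × 100% = 15%.
Total: 69% + 15% = 84%.
Rounded: 84.00%.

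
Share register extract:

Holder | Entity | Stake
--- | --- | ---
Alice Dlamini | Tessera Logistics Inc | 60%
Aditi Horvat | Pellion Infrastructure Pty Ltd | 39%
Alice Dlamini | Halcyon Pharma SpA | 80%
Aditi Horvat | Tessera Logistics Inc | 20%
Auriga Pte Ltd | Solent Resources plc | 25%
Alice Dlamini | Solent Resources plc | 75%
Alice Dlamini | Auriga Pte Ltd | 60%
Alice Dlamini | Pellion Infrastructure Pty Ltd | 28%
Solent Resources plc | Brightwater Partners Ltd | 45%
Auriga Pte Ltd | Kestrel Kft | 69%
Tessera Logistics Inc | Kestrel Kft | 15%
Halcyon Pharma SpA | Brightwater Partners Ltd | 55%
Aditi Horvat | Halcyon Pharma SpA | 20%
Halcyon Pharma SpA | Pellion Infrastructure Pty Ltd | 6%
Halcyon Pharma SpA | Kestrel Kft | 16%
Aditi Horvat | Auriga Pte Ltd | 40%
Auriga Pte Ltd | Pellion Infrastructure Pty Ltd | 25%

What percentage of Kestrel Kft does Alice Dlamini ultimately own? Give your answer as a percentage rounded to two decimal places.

Alice reaches Kestrel along 3 paths.
Via Tessera: 60% × 15% = 9%.
Via Halcyon: 80% × 16% = 12.8%.
Via Auriga: 60% × 69% = 41.4%.
Total: 9% + 12.8% + 41.4% = 63.2%.
Rounded: 63.20%.

63.20%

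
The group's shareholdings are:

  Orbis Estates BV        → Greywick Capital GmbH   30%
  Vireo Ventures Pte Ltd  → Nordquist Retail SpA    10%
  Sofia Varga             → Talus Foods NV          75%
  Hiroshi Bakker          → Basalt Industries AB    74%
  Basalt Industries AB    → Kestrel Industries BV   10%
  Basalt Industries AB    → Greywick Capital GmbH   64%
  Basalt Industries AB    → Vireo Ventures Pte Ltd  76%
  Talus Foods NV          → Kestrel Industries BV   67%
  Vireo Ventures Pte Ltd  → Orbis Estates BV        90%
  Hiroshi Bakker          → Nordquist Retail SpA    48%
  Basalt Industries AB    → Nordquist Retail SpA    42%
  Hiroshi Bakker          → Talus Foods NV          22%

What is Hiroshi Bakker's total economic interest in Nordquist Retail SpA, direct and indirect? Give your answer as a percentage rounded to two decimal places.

84.70%

Hiroshi reaches Nordquist along 3 paths.
Via Basalt → Vireo: 74% × 76% × 10% = 5.624%.
Via Basalt: 74% × 42% = 31.08%.
Direct stake: 48% = 48%.
Total: 5.624% + 31.08% + 48% = 84.704%.
Rounded: 84.70%.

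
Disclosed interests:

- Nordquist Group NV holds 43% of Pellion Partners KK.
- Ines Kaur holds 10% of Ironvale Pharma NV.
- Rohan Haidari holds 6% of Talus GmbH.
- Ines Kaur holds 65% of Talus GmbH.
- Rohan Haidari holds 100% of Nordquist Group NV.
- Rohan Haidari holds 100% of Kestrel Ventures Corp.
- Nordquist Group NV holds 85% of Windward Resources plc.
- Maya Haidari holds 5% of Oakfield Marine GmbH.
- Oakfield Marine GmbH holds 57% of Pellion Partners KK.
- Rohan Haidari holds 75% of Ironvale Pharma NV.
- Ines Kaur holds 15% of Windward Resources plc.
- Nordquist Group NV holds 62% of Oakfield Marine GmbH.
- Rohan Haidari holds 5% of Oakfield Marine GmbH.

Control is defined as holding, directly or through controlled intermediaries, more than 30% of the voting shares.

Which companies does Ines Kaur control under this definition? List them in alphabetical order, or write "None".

Talus GmbH

Ines holds 65% of Talus, so Ines controls Talus.
No other company's threshold is met.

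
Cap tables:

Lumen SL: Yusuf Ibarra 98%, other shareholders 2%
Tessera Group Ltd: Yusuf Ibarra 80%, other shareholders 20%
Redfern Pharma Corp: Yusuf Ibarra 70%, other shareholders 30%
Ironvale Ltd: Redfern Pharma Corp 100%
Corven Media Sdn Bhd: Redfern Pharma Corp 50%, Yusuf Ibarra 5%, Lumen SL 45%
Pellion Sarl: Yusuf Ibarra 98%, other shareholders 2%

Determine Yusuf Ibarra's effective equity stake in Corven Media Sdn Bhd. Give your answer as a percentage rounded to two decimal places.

84.10%

Yusuf reaches Corven along 3 paths.
Via Redfern: 70% × 50% = 35%.
Direct stake: 5% = 5%.
Via Lumen: 98% × 45% = 44.1%.
Total: 35% + 5% + 44.1% = 84.1%.
Rounded: 84.10%.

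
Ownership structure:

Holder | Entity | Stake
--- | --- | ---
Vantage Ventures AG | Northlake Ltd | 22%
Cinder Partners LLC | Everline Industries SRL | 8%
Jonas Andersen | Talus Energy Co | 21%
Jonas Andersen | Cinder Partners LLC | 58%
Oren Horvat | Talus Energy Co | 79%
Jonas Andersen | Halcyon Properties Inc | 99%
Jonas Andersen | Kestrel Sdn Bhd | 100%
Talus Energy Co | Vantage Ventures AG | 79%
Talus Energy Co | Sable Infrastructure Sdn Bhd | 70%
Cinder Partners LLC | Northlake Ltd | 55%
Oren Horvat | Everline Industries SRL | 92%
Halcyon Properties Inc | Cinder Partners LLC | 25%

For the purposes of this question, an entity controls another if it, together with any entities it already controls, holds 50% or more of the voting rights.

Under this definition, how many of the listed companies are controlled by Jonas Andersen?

4

Jonas holds 99% of Halcyon, so Jonas controls Halcyon.
Jonas holds 100% of Kestrel, so Jonas controls Kestrel.
Halcyon and Jonas together hold 25% + 58% = 83% of Cinder, so Jonas controls Cinder.
Cinder holds 55% of Northlake, so Jonas controls Northlake.
No other company's threshold is met.
Jonas controls 4 companies.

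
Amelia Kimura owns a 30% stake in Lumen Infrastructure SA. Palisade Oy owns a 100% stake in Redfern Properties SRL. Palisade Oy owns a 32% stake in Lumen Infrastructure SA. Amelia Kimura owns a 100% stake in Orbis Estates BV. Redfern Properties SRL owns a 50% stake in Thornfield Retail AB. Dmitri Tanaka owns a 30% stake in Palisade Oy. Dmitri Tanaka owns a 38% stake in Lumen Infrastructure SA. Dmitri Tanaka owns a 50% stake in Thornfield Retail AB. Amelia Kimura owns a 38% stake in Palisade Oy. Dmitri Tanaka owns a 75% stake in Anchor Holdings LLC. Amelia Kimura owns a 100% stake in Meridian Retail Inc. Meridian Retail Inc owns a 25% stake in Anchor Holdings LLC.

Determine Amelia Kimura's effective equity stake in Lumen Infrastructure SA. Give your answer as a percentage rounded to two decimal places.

Amelia reaches Lumen along 2 paths.
Via Palisade: 38% × 32% = 12.16%.
Direct stake: 30% = 30%.
Total: 12.16% + 30% = 42.16%.

42.16%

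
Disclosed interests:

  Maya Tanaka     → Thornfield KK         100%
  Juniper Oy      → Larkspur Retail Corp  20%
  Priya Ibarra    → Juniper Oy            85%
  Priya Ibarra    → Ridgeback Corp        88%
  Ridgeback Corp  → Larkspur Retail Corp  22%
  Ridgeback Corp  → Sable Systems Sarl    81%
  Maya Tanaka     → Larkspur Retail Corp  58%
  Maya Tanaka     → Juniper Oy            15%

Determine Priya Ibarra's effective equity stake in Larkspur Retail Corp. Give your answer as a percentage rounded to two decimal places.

Priya reaches Larkspur along 2 paths.
Via Ridgeback: 88% × 22% = 19.36%.
Via Juniper: 85% × 20% = 17%.
Total: 19.36% + 17% = 36.36%.

36.36%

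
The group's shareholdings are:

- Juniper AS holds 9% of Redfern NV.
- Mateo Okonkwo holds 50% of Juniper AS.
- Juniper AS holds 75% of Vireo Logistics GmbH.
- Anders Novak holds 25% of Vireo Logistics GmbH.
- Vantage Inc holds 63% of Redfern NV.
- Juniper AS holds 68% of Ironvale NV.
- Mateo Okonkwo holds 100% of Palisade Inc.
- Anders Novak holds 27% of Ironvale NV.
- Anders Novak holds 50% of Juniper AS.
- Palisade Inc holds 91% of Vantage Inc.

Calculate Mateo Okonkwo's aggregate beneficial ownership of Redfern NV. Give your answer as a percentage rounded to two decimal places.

Mateo reaches Redfern along 2 paths.
Via Palisade → Vantage: 100% × 91% × 63% = 57.33%.
Via Juniper: 50% × 9% = 4.5%.
Total: 57.33% + 4.5% = 61.83%.

61.83%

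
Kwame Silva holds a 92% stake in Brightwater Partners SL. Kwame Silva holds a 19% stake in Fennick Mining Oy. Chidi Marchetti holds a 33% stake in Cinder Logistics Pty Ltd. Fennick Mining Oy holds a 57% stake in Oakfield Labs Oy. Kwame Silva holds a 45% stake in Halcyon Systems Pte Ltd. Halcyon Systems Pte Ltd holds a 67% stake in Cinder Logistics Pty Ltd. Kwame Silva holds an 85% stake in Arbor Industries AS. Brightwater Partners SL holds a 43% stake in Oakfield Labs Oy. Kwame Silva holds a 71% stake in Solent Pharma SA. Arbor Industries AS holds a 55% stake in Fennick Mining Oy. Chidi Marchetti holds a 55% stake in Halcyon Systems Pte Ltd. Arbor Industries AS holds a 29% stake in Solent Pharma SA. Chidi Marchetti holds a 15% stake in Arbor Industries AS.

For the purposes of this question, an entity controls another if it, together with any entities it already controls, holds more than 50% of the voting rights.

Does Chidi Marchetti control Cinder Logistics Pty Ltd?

Yes

Chidi holds 55% of Halcyon, so Chidi controls Halcyon.
Halcyon and Chidi together hold 67% + 33% = 100% of Cinder, so Chidi controls Cinder.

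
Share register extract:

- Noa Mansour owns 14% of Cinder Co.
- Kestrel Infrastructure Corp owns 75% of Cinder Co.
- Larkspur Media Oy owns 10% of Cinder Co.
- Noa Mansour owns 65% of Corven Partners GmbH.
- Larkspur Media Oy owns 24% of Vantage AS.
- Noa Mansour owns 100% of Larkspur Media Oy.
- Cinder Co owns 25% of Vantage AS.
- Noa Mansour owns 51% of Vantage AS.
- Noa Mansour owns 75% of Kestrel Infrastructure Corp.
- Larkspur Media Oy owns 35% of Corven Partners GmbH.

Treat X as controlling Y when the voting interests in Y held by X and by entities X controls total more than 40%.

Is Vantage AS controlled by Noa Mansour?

Noa holds 100% of Larkspur, so Noa controls Larkspur.
Noa holds 75% of Kestrel, so Noa controls Kestrel.
Kestrel and Noa and Larkspur together hold 75% + 14% + 10% = 99% of Cinder, so Noa controls Cinder.
Cinder and Noa and Larkspur together hold 25% + 51% + 24% = 100% of Vantage, so Noa controls Vantage.

Yes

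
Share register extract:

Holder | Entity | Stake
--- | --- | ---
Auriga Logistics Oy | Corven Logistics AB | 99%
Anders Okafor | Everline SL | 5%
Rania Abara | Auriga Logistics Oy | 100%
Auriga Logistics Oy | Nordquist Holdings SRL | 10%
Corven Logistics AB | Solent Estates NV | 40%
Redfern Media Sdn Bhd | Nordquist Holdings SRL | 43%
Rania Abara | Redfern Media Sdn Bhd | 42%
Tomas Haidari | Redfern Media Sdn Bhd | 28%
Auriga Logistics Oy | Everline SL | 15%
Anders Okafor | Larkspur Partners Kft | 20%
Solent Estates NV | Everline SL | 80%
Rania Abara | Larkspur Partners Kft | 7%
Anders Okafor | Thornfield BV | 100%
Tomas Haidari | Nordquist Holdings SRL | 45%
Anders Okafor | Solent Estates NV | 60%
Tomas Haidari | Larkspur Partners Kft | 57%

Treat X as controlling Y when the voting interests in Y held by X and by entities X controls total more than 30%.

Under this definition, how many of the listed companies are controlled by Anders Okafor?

3

Anders holds 60% of Solent, so Anders controls Solent.
Anders holds 100% of Thornfield, so Anders controls Thornfield.
Anders and Solent together hold 5% + 80% = 85% of Everline, so Anders controls Everline.
No other company's threshold is met.
Anders controls 3 companies.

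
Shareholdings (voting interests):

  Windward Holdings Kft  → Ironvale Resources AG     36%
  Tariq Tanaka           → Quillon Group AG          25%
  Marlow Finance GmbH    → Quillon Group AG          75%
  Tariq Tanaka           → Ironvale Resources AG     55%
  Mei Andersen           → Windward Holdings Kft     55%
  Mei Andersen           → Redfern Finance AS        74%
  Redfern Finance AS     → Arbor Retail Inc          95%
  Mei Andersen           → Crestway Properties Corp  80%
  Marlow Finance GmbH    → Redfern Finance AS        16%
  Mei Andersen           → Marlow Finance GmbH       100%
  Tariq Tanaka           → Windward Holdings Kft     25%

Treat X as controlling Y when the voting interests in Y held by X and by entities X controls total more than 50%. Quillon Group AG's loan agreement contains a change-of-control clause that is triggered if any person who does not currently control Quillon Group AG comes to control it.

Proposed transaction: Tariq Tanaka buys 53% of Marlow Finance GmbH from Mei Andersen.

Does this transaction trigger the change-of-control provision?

The purchase adds only to Tariq's holdings (Mei's stake shrinks), so Tariq is the only person who could newly come to control Quillon.
Tariq holds 55% of Ironvale, so Tariq controls Ironvale.
In Quillon, Tariq's side holds only 25%, not > 50%.
So before the transaction, Tariq does not control Quillon.
After the purchase, Tariq holds 53% of Marlow directly, and Mei's stake falls to 47%.
Tariq holds 53% of Marlow, so Tariq controls Marlow.
Tariq and Marlow together hold 25% + 75% = 100% of Quillon, so Tariq controls Quillon.
Tariq did not control Quillon before and does after, so the clause is triggered.

Yes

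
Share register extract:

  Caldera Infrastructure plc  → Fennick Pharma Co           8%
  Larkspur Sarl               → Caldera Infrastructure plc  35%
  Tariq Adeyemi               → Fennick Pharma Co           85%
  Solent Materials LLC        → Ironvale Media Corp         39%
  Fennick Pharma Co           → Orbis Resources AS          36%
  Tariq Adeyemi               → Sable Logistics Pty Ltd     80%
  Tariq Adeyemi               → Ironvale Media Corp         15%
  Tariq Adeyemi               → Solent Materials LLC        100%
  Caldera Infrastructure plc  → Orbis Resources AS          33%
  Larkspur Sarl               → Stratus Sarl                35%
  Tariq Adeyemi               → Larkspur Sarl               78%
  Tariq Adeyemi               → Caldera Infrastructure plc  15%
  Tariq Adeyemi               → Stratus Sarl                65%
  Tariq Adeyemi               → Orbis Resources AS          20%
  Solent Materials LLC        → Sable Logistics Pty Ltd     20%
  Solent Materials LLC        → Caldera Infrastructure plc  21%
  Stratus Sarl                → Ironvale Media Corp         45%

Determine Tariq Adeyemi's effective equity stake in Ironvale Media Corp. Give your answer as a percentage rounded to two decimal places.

95.54%

Tariq reaches Ironvale along 4 paths.
Via Larkspur → Stratus: 78% × 35% × 45% = 12.285%.
Via Stratus: 65% × 45% = 29.25%.
Direct stake: 15% = 15%.
Via Solent: 100% × 39% = 39%.
Total: 12.285% + 29.25% + 15% + 39% = 95.535%.
Rounded: 95.54%.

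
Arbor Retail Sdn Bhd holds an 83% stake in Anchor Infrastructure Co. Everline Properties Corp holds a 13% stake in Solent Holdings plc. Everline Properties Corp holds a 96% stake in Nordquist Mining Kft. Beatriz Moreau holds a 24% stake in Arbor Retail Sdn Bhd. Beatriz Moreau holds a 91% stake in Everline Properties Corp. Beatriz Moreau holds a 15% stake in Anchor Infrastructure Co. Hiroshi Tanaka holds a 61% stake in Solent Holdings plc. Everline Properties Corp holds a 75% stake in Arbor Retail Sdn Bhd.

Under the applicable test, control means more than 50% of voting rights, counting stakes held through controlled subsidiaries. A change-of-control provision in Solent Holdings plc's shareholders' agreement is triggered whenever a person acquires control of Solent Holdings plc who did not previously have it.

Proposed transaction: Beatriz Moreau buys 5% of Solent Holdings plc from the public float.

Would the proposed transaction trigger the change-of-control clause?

No

The purchase changes only Beatriz's holdings, so Beatriz is the only person who could newly come to control Solent.
Beatriz holds 91% of Everline, so Beatriz controls Everline.
Everline and Beatriz together hold 75% + 24% = 99% of Arbor, so Beatriz controls Arbor.
Arbor and Beatriz together hold 83% + 15% = 98% of Anchor, so Beatriz controls Anchor.
Everline holds 96% of Nordquist, so Beatriz controls Nordquist.
In Solent, Beatriz's side holds only 13%, not > 50%.
So before the transaction, Beatriz does not control Solent.
After the purchase, Beatriz holds 5% of Solent directly.
After the transaction, Beatriz's side holds 13% + 5% = 18% of Solent, not > 50%, so Beatriz still does not control Solent.
No new person acquires control, so the clause is not triggered.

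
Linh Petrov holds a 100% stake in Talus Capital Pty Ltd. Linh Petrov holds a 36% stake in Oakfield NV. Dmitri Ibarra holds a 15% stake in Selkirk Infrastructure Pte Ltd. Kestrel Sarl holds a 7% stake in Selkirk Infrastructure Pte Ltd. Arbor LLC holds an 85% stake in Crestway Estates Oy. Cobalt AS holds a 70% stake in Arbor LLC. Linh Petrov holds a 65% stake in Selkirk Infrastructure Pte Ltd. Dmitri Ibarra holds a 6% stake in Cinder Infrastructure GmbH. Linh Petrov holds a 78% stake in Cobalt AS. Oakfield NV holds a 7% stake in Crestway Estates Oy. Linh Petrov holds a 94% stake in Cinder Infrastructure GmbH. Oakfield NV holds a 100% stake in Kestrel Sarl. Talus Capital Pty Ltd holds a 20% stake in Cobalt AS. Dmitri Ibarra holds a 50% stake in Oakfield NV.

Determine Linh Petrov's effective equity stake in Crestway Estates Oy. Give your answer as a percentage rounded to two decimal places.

60.83%

Linh reaches Crestway along 3 paths.
Via Oakfield: 36% × 7% = 2.52%.
Via Cobalt → Arbor: 78% × 70% × 85% = 46.41%.
Via Talus → Cobalt → Arbor: 100% × 20% × 70% × 85% = 11.9%.
Total: 2.52% + 46.41% + 11.9% = 60.83%.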